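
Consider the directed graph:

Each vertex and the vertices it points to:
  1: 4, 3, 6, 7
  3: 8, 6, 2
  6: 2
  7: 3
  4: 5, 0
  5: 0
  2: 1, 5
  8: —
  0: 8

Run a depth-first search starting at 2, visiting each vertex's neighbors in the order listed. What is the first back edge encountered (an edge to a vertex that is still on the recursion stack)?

6→2

DFS from 2 (visiting each vertex's neighbors in the order listed); mark gray on enter, black on exit:
2 gray
  1 gray
    4 gray
      5 gray
        0 gray
          8 gray
          8 black
        0 black
      5 black
      4→0: 0 black — skip
    4 black
    3 gray
      3→8: 8 black — skip
      6 gray
        6→2: 2 is gray → back edge
First back edge: 6 → 2.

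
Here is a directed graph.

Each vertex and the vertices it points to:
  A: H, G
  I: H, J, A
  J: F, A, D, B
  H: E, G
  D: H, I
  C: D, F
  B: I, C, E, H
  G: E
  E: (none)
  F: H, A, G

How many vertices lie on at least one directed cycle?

5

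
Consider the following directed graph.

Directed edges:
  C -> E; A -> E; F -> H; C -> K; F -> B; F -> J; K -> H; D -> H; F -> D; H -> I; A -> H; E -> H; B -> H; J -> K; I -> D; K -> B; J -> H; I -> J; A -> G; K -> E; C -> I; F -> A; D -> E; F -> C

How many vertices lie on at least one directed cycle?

7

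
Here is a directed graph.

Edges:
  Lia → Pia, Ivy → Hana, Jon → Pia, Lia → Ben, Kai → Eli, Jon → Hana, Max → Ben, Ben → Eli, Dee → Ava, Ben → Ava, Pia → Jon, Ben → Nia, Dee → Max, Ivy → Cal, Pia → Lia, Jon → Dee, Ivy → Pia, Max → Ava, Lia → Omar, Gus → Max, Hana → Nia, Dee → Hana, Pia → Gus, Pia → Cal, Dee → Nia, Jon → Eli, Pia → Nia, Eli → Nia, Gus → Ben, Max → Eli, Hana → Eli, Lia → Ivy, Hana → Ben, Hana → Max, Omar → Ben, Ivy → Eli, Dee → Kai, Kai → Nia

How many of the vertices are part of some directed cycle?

4

A vertex is on a directed cycle iff it belongs to a strongly connected component of size ≥ 2 (or has a self-loop).
The vertices on cycles are {Ivy, Jon, Lia, Pia} — 4 in total.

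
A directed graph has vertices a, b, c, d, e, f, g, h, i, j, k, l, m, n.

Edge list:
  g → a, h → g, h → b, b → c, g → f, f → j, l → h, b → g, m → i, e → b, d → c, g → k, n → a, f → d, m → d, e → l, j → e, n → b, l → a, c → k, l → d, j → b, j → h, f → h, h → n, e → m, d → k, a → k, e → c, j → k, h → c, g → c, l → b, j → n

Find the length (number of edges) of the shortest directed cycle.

For each vertex v, BFS finds the shortest path from v back to v.
The shortest such closed walk is f → h → g → f, length 3.

3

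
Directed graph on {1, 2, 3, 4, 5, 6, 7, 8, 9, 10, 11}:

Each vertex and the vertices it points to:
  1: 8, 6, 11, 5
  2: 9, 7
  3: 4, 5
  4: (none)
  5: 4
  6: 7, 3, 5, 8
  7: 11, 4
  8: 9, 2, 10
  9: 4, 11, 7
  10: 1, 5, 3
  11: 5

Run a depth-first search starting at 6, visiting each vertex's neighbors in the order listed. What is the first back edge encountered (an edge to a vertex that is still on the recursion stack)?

1→8

DFS from 6 (visiting each vertex's neighbors in the order listed); mark gray on enter, black on exit:
6 gray
  7 gray
    11 gray
      5 gray
        4 gray
        4 black
      5 black
    11 black
    7→4: 4 black — skip
  7 black
  3 gray
    3→4: 4 black — skip
    3→5: 5 black — skip
  3 black
  6→5: 5 black — skip
  8 gray
    9 gray
      9→4: 4 black — skip
      9→11: 11 black — skip
      9→7: 7 black — skip
    9 black
    2 gray
      2→9: 9 black — skip
      2→7: 7 black — skip
    2 black
    10 gray
      1 gray
        1→8: 8 is gray → back edge
First back edge: 1 → 8.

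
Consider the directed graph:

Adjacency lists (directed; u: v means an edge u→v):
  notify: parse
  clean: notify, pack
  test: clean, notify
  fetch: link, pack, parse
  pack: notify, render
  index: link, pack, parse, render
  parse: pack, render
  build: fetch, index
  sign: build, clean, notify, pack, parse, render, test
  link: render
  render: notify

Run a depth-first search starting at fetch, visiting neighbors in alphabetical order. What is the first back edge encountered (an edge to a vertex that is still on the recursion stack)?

DFS from fetch (visiting neighbors in alphabetical order); mark gray on enter, black on exit:
fetch gray
  link gray
    render gray
      notify gray
        parse gray
          pack gray
            pack→notify: notify is gray → back edge
First back edge: pack → notify.

pack->notify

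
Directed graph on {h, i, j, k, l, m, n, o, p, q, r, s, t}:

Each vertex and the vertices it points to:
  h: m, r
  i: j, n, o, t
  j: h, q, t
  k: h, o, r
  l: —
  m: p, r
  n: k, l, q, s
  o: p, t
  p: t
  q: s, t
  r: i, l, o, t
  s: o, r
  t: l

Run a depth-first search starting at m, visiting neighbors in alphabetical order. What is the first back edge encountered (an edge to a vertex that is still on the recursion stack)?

h→m

DFS from m (visiting neighbors in alphabetical order); mark gray on enter, black on exit:
m gray
  p gray
    t gray
      l gray
      l black
    t black
  p black
  r gray
    i gray
      j gray
        h gray
          h→m: m is gray → back edge
First back edge: h → m.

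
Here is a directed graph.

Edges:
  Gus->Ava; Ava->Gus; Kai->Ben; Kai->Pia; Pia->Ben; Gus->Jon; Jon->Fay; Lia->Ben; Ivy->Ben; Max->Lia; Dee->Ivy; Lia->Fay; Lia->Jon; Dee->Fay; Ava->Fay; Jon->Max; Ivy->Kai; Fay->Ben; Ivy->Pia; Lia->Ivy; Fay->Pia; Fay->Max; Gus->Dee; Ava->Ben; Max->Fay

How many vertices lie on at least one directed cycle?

A vertex is on a directed cycle iff it belongs to a strongly connected component of size ≥ 2 (or has a self-loop).
The vertices on cycles are {Ava, Fay, Gus, Jon, Lia, Max} — 6 in total.

6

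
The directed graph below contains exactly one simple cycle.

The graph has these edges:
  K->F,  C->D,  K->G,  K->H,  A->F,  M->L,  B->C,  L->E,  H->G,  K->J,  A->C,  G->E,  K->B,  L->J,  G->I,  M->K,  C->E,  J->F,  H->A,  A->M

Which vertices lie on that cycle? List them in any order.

A, H, K, M

DFS with gray/black marking from M:
M gray
  L gray
    J gray
      F gray
      F black
    J black
    E gray
    E black
  L black
  K gray
    G gray
      G→E: E black — skip
      I gray
      I black
    G black
    K→J: J black — skip
    H gray
      H→G: G black — skip
      A gray
        A→M: M is gray → back edge
Back edge closes the cycle M → K → H → A → M; its vertices are {A, H, K, M}.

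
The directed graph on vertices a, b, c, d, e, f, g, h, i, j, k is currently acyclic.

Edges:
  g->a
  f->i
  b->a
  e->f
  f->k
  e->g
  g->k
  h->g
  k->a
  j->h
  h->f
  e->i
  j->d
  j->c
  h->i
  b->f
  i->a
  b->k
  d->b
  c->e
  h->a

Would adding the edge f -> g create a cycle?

Adding f→g creates a cycle iff g can already reach f.
Explore from g: no path reaches f. The graph stays acyclic.

No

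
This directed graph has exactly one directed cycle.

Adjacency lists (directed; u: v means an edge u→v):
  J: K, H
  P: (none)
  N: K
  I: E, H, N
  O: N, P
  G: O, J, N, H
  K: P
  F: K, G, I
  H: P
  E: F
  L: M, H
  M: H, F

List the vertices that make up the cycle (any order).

E, F, I

DFS with gray/black marking from F:
F gray
  K gray
    P gray
    P black
  K black
  G gray
    O gray
      N gray
        N→K: K black — skip
      N black
      O→P: P black — skip
    O black
    J gray
      J→K: K black — skip
      H gray
        H→P: P black — skip
      H black
    J black
    G→N: N black — skip
    G→H: H black — skip
  G black
  I gray
    E gray
      E→F: F is gray → back edge
Back edge closes the cycle F → I → E → F; its vertices are {E, F, I}.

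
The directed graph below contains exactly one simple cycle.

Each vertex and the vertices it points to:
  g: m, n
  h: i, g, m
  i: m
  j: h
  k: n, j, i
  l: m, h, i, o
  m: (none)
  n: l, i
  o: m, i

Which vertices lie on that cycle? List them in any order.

DFS with gray/black marking from n:
n gray
  l gray
    m gray
    m black
    h gray
      i gray
        i→m: m black — skip
      i black
      g gray
        g→m: m black — skip
        g→n: n is gray → back edge
Back edge closes the cycle n → l → h → g → n; its vertices are {g, h, l, n}.

g, h, l, n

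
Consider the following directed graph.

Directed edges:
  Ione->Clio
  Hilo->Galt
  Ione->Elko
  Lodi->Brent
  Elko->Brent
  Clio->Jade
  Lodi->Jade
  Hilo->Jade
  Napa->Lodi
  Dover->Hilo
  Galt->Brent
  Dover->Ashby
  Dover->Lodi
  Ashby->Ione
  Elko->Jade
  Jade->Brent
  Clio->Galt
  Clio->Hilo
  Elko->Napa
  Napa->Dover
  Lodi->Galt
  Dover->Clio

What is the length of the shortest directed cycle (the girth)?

For each vertex v, BFS finds the shortest path from v back to v.
The shortest such closed walk is Napa → Dover → Ashby → Ione → Elko → Napa, length 5.

5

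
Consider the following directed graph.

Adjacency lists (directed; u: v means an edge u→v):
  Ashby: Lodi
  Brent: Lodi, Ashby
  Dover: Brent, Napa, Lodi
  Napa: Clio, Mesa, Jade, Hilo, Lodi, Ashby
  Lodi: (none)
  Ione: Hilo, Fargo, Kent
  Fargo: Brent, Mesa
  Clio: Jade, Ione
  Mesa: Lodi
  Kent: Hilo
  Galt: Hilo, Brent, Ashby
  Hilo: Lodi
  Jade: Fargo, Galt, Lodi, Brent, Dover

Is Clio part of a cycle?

Yes

Clio is on a cycle iff Clio can reach itself via ≥1 edge.
Clio → Jade → Dover → Napa → Clio — yes.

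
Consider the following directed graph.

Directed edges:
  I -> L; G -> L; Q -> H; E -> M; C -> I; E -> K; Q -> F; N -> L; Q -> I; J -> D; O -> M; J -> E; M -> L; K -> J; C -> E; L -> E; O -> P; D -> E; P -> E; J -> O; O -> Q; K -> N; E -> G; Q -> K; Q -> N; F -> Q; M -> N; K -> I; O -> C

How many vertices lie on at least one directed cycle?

14

A vertex is on a directed cycle iff it belongs to a strongly connected component of size ≥ 2 (or has a self-loop).
The vertices on cycles are {C, D, E, F, G, I, J, K, L, M, N, O, P, Q} — 14 in total.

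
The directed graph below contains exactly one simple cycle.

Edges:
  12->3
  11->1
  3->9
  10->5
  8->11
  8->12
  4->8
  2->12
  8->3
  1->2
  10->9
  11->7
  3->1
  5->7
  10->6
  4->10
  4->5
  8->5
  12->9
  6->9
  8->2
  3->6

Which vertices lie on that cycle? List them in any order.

1, 2, 3, 12

DFS with gray/black marking from 12:
12 gray
  3 gray
    1 gray
      2 gray
        2→12: 12 is gray → back edge
Back edge closes the cycle 12 → 3 → 1 → 2 → 12; its vertices are {1, 2, 3, 12}.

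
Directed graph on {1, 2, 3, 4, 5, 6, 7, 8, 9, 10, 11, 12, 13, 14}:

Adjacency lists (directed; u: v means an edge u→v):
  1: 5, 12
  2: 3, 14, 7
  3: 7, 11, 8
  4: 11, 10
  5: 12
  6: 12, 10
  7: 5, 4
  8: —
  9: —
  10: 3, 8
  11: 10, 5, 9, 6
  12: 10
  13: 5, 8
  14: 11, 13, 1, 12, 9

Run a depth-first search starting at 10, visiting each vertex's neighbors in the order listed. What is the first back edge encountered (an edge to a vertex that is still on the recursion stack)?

DFS from 10 (visiting each vertex's neighbors in the order listed); mark gray on enter, black on exit:
10 gray
  3 gray
    7 gray
      5 gray
        12 gray
          12→10: 10 is gray → back edge
First back edge: 12 → 10.

12→10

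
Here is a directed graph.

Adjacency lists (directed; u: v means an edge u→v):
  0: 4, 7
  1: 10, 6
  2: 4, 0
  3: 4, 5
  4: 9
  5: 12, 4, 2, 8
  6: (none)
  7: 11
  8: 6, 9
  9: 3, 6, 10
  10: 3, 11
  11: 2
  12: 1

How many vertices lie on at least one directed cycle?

12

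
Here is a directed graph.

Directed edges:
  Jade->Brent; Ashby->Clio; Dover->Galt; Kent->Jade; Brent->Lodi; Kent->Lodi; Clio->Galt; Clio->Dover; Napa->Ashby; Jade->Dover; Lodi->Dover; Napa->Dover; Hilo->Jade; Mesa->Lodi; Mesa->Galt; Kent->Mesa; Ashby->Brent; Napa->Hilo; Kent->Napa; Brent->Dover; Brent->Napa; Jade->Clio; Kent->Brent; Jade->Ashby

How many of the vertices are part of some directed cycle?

5

A vertex is on a directed cycle iff it belongs to a strongly connected component of size ≥ 2 (or has a self-loop).
The vertices on cycles are {Hilo, Jade, Napa, Ashby, Brent} — 5 in total.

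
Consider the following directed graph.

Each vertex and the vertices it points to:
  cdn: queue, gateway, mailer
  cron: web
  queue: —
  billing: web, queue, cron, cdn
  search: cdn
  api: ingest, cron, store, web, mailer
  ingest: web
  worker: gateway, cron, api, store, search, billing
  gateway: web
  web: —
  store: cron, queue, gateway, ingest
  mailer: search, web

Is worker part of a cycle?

worker lies on a cycle iff there is a path from worker back to itself.
Exploring from worker, it never reaches itself; equivalently, its strongly connected component is a singleton.

No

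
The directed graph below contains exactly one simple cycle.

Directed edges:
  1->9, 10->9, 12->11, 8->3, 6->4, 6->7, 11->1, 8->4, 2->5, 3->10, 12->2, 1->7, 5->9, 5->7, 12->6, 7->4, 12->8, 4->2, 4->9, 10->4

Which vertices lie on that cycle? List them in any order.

2, 4, 5, 7

DFS with gray/black marking from 2:
2 gray
  5 gray
    7 gray
      4 gray
        4→2: 2 is gray → back edge
Back edge closes the cycle 2 → 5 → 7 → 4 → 2; its vertices are {2, 4, 5, 7}.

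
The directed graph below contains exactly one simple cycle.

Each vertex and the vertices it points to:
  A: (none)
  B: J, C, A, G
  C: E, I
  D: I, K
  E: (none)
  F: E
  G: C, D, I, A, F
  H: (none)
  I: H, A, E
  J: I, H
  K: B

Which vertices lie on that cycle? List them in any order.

DFS with gray/black marking from B:
B gray
  J gray
    I gray
      H gray
      H black
      A gray
      A black
      E gray
      E black
    I black
    J→H: H black — skip
  J black
  C gray
    C→E: E black — skip
    C→I: I black — skip
  C black
  B→A: A black — skip
  G gray
    G→C: C black — skip
    D gray
      D→I: I black — skip
      K gray
        K→B: B is gray → back edge
Back edge closes the cycle B → G → D → K → B; its vertices are {B, D, G, K}.

B, D, G, K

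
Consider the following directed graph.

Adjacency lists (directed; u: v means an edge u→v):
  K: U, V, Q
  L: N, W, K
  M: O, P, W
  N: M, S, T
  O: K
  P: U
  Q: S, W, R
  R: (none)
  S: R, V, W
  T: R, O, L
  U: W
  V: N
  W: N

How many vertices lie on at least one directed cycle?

12

A vertex is on a directed cycle iff it belongs to a strongly connected component of size ≥ 2 (or has a self-loop).
The vertices on cycles are {K, L, M, N, O, P, Q, S, T, U, V, W} — 12 in total.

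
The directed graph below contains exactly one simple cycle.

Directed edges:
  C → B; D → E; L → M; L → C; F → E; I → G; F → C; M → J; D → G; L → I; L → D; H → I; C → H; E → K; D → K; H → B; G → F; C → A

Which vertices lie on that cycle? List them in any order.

C, F, G, H, I

DFS with gray/black marking from C:
C gray
  A gray
  A black
  H gray
    B gray
    B black
    I gray
      G gray
        F gray
          F→C: C is gray → back edge
Back edge closes the cycle C → H → I → G → F → C; its vertices are {C, F, G, H, I}.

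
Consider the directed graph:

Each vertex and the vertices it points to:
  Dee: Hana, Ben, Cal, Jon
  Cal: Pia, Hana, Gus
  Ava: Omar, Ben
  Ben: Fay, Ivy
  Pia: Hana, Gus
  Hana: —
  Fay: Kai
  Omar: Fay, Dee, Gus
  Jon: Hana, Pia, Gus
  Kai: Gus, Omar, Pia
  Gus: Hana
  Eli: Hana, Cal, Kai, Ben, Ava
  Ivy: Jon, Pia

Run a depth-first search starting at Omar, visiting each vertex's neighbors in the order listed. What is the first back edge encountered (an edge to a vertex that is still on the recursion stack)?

DFS from Omar (visiting each vertex's neighbors in the order listed); mark gray on enter, black on exit:
Omar gray
  Fay gray
    Kai gray
      Gus gray
        Hana gray
        Hana black
      Gus black
      Kai→Omar: Omar is gray → back edge
First back edge: Kai → Omar.

Kai→Omar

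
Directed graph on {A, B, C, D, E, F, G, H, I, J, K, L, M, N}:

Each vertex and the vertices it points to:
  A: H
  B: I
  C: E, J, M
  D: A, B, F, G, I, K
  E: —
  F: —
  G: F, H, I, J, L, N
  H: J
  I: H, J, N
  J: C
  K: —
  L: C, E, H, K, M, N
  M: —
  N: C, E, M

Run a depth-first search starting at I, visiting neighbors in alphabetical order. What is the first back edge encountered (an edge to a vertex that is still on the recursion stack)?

DFS from I (visiting neighbors in alphabetical order); mark gray on enter, black on exit:
I gray
  H gray
    J gray
      C gray
        E gray
        E black
        C→J: J is gray → back edge
First back edge: C → J.

C->J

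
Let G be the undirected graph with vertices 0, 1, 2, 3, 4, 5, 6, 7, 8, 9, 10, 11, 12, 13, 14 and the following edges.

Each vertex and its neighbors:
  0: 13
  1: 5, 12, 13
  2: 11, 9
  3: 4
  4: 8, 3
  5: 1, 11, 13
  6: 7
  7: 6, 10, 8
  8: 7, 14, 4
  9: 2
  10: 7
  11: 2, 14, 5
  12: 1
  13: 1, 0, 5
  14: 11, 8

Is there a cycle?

DFS, tracking each vertex's parent; an edge to a visited non-parent vertex closes a cycle.
Start from 3:
visit 3 (parent –)
  visit 4 (parent 3)
    visit 8 (parent 4)
      visit 7 (parent 8)
        visit 6 (parent 7)
          6–7: parent, skip
        visit 10 (parent 7)
          10–7: parent, skip
        7–8: parent, skip
      visit 14 (parent 8)
        visit 11 (parent 14)
          visit 2 (parent 11)
            2–11: parent, skip
            visit 9 (parent 2)
              9–2: parent, skip
          11–14: parent, skip
          visit 5 (parent 11)
            visit 1 (parent 5)
              1–5: parent, skip
              visit 12 (parent 1)
                12–1: parent, skip
              visit 13 (parent 1)
                13–1: parent, skip
                visit 0 (parent 13)
                  0–13: parent, skip
                13–5: 5 visited and ≠ parent → cycle
Cycle: 5 – 1 – 13 – 5.

Yes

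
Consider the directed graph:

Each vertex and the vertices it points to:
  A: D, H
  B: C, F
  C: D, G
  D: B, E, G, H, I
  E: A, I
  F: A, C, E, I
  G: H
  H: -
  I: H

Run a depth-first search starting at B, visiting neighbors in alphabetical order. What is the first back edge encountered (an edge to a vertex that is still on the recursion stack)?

DFS from B (visiting neighbors in alphabetical order); mark gray on enter, black on exit:
B gray
  C gray
    D gray
      D→B: B is gray → back edge
First back edge: D → B.

D->B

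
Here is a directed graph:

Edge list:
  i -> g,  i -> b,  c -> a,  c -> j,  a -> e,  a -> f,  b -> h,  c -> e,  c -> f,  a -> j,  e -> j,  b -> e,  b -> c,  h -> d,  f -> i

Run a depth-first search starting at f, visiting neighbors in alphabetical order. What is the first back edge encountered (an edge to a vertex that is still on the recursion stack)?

a->f

DFS from f (visiting neighbors in alphabetical order); mark gray on enter, black on exit:
f gray
  i gray
    b gray
      c gray
        a gray
          e gray
            j gray
            j black
          e black
          a→f: f is gray → back edge
First back edge: a → f.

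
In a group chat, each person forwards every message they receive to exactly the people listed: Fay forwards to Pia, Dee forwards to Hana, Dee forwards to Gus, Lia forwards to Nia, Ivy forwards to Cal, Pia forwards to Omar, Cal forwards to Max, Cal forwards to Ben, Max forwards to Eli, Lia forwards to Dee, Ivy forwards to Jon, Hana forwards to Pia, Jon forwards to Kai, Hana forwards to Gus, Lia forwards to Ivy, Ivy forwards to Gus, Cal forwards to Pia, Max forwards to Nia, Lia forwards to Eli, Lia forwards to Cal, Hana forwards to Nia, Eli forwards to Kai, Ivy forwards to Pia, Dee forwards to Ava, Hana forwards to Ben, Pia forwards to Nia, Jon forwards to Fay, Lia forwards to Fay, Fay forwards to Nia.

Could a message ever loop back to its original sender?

No

DFS with white/gray/black marking, starting from Gus:
Gus gray
Gus black
Jon gray
  Kai gray
  Kai black
  Fay gray
    Pia gray
      Nia gray
      Nia black
      Omar gray
      Omar black
    Pia black
    Fay→Nia: Nia black — skip
  Fay black
Jon black
Dee gray
  Hana gray
    Hana→Gus: Gus black — skip
    Hana→Nia: Nia black — skip
    Hana→Pia: Pia black — skip
    Ben gray
    Ben black
  Hana black
  Dee→Gus: Gus black — skip
  Ava gray
  Ava black
Dee black
Lia gray
  Ivy gray
    Ivy→Pia: Pia black — skip
    Cal gray
      Max gray
        Eli gray
          Eli→Kai: Kai black — skip
        Eli black
        Max→Nia: Nia black — skip
      Max black
      Cal→Pia: Pia black — skip
      Cal→Ben: Ben black — skip
    Cal black
    Ivy→Jon: Jon black — skip
    Ivy→Gus: Gus black — skip
  Ivy black
  Lia→Eli: Eli black — skip
  Lia→Nia: Nia black — skip
  Lia→Dee: Dee black — skip
  Lia→Cal: Cal black — skip
  Lia→Fay: Fay black — skip
Lia black
Every edge goes to a white or black vertex — no back edge, so the graph is acyclic.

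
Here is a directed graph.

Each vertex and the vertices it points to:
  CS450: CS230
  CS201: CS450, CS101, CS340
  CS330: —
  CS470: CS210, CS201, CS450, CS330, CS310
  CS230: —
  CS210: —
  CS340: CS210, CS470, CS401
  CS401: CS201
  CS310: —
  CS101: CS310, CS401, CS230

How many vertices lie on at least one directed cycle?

A vertex is on a directed cycle iff it belongs to a strongly connected component of size ≥ 2 (or has a self-loop).
The vertices on cycles are {CS101, CS201, CS340, CS401, CS470} — 5 in total.

5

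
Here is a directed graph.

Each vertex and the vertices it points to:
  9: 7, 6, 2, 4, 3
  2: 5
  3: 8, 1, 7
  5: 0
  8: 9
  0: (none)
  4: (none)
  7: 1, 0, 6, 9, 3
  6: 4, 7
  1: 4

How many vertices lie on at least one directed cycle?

5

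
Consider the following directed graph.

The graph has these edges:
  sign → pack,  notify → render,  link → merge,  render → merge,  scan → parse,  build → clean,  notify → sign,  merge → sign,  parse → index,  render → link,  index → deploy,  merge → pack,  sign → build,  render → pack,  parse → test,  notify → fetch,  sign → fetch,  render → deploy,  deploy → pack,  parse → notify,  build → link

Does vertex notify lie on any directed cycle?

No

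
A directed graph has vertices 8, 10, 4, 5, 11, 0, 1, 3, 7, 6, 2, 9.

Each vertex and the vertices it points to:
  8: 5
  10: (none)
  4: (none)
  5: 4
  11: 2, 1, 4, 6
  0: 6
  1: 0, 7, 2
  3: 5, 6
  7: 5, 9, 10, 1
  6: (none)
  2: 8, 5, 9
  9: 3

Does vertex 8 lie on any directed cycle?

No

8 lies on a cycle iff there is a path from 8 back to itself.
Exploring from 8, it never reaches itself; equivalently, its strongly connected component is a singleton.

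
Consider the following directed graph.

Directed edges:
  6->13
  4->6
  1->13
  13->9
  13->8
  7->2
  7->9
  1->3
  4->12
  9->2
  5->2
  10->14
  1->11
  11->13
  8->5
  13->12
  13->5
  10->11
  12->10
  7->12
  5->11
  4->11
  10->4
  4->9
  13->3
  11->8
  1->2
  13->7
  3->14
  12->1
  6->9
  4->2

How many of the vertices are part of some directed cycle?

10

A vertex is on a directed cycle iff it belongs to a strongly connected component of size ≥ 2 (or has a self-loop).
The vertices on cycles are {1, 4, 5, 6, 7, 8, 10, 11, 12, 13} — 10 in total.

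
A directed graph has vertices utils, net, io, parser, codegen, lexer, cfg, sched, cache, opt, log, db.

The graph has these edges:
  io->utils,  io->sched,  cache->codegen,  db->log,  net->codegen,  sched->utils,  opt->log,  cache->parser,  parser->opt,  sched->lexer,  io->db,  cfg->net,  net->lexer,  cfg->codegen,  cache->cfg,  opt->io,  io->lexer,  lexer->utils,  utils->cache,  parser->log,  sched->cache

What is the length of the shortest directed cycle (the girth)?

5

For each vertex v, BFS finds the shortest path from v back to v.
The shortest such closed walk is sched → cache → parser → opt → io → sched, length 5.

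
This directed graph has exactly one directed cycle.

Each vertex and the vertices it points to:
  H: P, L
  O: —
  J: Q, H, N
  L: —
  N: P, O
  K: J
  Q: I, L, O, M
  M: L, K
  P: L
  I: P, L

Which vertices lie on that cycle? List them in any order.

DFS with gray/black marking from J:
J gray
  Q gray
    I gray
      P gray
        L gray
        L black
      P black
      I→L: L black — skip
    I black
    Q→L: L black — skip
    O gray
    O black
    M gray
      M→L: L black — skip
      K gray
        K→J: J is gray → back edge
Back edge closes the cycle J → Q → M → K → J; its vertices are {J, K, M, Q}.

J, K, M, Q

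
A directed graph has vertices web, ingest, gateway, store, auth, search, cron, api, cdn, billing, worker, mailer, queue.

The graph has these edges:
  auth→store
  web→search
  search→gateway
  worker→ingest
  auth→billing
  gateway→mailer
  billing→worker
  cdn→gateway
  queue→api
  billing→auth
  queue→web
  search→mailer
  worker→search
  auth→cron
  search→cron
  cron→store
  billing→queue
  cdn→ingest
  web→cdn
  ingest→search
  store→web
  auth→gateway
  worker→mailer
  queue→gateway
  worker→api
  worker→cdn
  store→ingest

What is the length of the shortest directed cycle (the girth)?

2

For each vertex v, BFS finds the shortest path from v back to v.
The shortest such closed walk is auth → billing → auth, length 2.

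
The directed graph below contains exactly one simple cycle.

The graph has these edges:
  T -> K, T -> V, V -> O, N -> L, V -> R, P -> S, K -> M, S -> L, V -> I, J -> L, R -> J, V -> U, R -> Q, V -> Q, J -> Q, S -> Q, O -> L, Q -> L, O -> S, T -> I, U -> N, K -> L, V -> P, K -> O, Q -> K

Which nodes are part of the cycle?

K, O, Q, S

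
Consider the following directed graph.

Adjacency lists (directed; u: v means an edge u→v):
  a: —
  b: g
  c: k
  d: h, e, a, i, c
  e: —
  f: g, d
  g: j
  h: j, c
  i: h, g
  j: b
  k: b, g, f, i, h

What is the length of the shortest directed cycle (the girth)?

For each vertex v, BFS finds the shortest path from v back to v.
The shortest such closed walk is c → k → h → c, length 3.

3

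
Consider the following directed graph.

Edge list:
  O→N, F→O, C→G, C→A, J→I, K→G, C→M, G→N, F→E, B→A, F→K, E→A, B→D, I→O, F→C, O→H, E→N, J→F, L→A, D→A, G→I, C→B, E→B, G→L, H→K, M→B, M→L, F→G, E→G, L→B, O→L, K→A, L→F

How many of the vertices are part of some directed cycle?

10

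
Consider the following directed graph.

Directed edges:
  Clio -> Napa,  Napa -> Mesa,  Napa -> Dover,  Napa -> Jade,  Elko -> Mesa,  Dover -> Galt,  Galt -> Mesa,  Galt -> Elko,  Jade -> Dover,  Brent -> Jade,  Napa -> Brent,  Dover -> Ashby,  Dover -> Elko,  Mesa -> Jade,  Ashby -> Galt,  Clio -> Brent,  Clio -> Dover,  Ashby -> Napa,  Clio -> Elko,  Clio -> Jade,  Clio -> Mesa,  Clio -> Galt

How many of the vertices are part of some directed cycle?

A vertex is on a directed cycle iff it belongs to a strongly connected component of size ≥ 2 (or has a self-loop).
The vertices on cycles are {Elko, Galt, Jade, Mesa, Napa, Ashby, Brent, Dover} — 8 in total.

8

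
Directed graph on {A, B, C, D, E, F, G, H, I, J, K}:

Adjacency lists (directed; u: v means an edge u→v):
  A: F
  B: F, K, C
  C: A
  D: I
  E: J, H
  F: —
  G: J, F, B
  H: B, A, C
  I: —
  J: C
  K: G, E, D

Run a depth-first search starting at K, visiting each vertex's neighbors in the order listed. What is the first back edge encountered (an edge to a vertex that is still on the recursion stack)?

B→K

DFS from K (visiting each vertex's neighbors in the order listed); mark gray on enter, black on exit:
K gray
  G gray
    J gray
      C gray
        A gray
          F gray
          F black
        A black
      C black
    J black
    G→F: F black — skip
    B gray
      B→F: F black — skip
      B→K: K is gray → back edge
First back edge: B → K.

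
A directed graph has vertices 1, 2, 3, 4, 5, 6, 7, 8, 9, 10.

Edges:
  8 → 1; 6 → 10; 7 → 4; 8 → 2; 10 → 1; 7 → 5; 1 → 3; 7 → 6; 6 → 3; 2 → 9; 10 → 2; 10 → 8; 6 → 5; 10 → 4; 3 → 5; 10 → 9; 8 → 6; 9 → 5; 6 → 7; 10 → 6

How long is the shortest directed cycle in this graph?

For each vertex v, BFS finds the shortest path from v back to v.
The shortest such closed walk is 6 → 7 → 6, length 2.

2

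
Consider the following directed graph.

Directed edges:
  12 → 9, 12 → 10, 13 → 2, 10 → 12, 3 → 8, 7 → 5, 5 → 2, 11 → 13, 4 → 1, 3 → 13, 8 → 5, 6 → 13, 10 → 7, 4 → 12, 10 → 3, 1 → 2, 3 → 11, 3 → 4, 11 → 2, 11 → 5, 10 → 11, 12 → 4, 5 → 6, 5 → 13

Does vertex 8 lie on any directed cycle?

No

8 lies on a cycle iff there is a path from 8 back to itself.
Exploring from 8, it never reaches itself; equivalently, its strongly connected component is a singleton.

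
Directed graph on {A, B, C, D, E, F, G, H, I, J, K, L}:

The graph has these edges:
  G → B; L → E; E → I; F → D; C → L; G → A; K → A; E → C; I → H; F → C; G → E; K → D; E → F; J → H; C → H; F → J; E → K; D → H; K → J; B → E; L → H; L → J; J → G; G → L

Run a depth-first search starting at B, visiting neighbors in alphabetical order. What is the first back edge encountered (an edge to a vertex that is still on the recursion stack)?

L->E

DFS from B (visiting neighbors in alphabetical order); mark gray on enter, black on exit:
B gray
  E gray
    C gray
      H gray
      H black
      L gray
        L→E: E is gray → back edge
First back edge: L → E.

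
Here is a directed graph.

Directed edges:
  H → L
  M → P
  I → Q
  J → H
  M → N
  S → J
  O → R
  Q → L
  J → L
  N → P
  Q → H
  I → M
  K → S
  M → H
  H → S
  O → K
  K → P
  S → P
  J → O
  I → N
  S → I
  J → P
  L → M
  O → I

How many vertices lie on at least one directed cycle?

A vertex is on a directed cycle iff it belongs to a strongly connected component of size ≥ 2 (or has a self-loop).
The vertices on cycles are {H, I, J, K, L, M, O, Q, S} — 9 in total.

9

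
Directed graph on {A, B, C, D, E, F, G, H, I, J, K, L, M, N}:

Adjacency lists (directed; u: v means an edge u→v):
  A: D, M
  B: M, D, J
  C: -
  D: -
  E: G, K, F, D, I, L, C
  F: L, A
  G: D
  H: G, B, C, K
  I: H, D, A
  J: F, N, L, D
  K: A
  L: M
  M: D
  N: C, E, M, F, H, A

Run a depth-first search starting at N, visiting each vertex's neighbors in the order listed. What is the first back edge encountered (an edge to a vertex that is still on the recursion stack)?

DFS from N (visiting each vertex's neighbors in the order listed); mark gray on enter, black on exit:
N gray
  C gray
  C black
  E gray
    G gray
      D gray
      D black
    G black
    K gray
      A gray
        A→D: D black — skip
        M gray
          M→D: D black — skip
        M black
      A black
    K black
    F gray
      L gray
        L→M: M black — skip
      L black
      F→A: A black — skip
    F black
    E→D: D black — skip
    I gray
      H gray
        H→G: G black — skip
        B gray
          B→M: M black — skip
          B→D: D black — skip
          J gray
            J→F: F black — skip
            J→N: N is gray → back edge
First back edge: J → N.

J→N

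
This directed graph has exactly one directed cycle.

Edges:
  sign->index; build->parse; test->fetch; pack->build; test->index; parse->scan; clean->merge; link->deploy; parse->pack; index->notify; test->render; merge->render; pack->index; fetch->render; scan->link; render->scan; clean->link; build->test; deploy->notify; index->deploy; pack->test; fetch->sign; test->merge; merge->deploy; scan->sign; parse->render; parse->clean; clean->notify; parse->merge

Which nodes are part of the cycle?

pack, build, parse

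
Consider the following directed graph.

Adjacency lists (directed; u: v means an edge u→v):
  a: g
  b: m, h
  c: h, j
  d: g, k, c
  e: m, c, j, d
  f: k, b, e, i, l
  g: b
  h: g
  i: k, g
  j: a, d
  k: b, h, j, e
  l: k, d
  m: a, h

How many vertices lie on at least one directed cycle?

A vertex is on a directed cycle iff it belongs to a strongly connected component of size ≥ 2 (or has a self-loop).
The vertices on cycles are {a, b, c, d, e, g, h, j, k, m} — 10 in total.

10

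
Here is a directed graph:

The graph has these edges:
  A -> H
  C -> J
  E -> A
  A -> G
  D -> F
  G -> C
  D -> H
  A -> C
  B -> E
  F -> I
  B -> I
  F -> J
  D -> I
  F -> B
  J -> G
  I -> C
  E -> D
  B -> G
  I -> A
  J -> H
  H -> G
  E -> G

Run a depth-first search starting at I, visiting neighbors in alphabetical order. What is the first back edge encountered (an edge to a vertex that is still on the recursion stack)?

G→C

DFS from I (visiting neighbors in alphabetical order); mark gray on enter, black on exit:
I gray
  A gray
    C gray
      J gray
        G gray
          G→C: C is gray → back edge
First back edge: G → C.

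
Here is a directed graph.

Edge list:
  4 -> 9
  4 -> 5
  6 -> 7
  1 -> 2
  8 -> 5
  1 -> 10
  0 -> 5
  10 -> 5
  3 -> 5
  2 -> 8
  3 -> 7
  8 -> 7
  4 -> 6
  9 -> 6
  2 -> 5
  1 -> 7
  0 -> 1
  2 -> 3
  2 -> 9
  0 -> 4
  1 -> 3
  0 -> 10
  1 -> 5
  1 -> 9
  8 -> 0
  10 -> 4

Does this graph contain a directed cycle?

DFS with white/gray/black marking, starting from 1:
1 gray
  10 gray
    5 gray
    5 black
    4 gray
      9 gray
        6 gray
          7 gray
          7 black
        6 black
      9 black
      4→5: 5 black — skip
      4→6: 6 black — skip
    4 black
  10 black
  1→9: 9 black — skip
  1→5: 5 black — skip
  3 gray
    3→5: 5 black — skip
    3→7: 7 black — skip
  3 black
  2 gray
    2→9: 9 black — skip
    2→5: 5 black — skip
    8 gray
      8→7: 7 black — skip
      8→5: 5 black — skip
      0 gray
        0→1: 1 is gray → back edge
Back edge found, so a cycle exists: 1 → 2 → 8 → 0 → 1.

Yes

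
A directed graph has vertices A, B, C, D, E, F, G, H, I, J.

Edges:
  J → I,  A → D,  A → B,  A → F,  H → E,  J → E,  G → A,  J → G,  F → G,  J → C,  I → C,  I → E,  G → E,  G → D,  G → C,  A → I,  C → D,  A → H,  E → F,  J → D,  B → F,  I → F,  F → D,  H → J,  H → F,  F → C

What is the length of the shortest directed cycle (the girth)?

3

For each vertex v, BFS finds the shortest path from v back to v.
The shortest such closed walk is A → F → G → A, length 3.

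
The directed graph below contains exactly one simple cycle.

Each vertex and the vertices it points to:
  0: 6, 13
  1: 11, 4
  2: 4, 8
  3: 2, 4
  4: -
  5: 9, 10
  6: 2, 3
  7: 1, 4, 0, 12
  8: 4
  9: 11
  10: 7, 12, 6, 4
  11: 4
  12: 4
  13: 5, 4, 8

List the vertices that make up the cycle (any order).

0, 5, 7, 10, 13

DFS with gray/black marking from 5:
5 gray
  9 gray
    11 gray
      4 gray
      4 black
    11 black
  9 black
  10 gray
    7 gray
      1 gray
        1→11: 11 black — skip
        1→4: 4 black — skip
      1 black
      7→4: 4 black — skip
      0 gray
        6 gray
          2 gray
            2→4: 4 black — skip
            8 gray
              8→4: 4 black — skip
            8 black
          2 black
          3 gray
            3→2: 2 black — skip
            3→4: 4 black — skip
          3 black
        6 black
        13 gray
          13→5: 5 is gray → back edge
Back edge closes the cycle 5 → 10 → 7 → 0 → 13 → 5; its vertices are {0, 5, 7, 10, 13}.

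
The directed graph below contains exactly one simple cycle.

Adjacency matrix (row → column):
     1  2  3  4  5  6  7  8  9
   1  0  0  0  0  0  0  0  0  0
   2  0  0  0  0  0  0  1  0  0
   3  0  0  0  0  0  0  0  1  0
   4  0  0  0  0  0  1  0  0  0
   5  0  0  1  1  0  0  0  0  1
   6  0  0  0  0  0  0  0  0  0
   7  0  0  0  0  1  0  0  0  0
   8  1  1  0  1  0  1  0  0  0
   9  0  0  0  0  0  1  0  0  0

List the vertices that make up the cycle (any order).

DFS with gray/black marking from 3:
3 gray
  8 gray
    1 gray
    1 black
    4 gray
      6 gray
      6 black
    4 black
    2 gray
      7 gray
        5 gray
          9 gray
            9→6: 6 black — skip
          9 black
          5→4: 4 black — skip
          5→3: 3 is gray → back edge
Back edge closes the cycle 3 → 8 → 2 → 7 → 5 → 3; its vertices are {2, 3, 5, 7, 8}.

2, 3, 5, 7, 8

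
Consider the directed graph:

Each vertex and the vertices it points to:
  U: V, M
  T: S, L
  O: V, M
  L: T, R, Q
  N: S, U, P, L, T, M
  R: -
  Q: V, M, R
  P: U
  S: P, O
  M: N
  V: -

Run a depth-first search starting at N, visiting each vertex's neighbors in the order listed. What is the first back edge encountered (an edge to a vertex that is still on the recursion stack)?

M->N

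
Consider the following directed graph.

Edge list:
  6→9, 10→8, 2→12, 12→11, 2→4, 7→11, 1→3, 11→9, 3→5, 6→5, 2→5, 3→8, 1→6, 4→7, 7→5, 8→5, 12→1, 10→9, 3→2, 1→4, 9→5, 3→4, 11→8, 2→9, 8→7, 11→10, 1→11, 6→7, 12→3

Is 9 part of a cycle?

No

9 lies on a cycle iff there is a path from 9 back to itself.
Exploring from 9, it never reaches itself; equivalently, its strongly connected component is a singleton.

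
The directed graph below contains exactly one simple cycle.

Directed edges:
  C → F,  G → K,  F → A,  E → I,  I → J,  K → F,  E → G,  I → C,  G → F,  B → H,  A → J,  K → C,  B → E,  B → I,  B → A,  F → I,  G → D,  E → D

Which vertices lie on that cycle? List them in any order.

C, F, I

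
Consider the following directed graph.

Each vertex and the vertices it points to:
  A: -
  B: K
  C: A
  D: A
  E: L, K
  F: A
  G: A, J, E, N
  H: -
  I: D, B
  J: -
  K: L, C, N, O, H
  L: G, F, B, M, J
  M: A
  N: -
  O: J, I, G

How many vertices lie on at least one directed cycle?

7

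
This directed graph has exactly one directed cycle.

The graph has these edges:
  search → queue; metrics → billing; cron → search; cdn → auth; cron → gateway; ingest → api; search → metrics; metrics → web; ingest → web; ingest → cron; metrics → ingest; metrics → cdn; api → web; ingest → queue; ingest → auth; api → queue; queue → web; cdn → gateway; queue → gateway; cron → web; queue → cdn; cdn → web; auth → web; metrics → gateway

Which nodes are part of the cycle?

cron, ingest, search, metrics

DFS with gray/black marking from search:
search gray
  metrics gray
    web gray
    web black
    gateway gray
    gateway black
    cdn gray
      cdn→gateway: gateway black — skip
      cdn→web: web black — skip
      auth gray
        auth→web: web black — skip
      auth black
    cdn black
    billing gray
    billing black
    ingest gray
      cron gray
        cron→web: web black — skip
        cron→search: search is gray → back edge
Back edge closes the cycle search → metrics → ingest → cron → search; its vertices are {cron, ingest, search, metrics}.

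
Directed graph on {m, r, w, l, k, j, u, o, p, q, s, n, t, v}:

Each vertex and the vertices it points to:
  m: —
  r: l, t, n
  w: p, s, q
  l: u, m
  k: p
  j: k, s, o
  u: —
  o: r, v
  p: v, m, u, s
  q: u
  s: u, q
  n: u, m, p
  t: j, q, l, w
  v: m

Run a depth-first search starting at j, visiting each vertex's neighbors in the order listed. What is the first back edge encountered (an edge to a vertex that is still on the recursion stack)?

t→j

DFS from j (visiting each vertex's neighbors in the order listed); mark gray on enter, black on exit:
j gray
  k gray
    p gray
      v gray
        m gray
        m black
      v black
      p→m: m black — skip
      u gray
      u black
      s gray
        s→u: u black — skip
        q gray
          q→u: u black — skip
        q black
      s black
    p black
  k black
  j→s: s black — skip
  o gray
    r gray
      l gray
        l→u: u black — skip
        l→m: m black — skip
      l black
      t gray
        t→j: j is gray → back edge
First back edge: t → j.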